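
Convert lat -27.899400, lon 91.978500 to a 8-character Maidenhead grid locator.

Offset from 180°W / 90°S: lon 271.97850°, lat 62.10060°.
Field: lon ⌊271.97850/20⌋ = 13 → N; lat ⌊62.10060/10⌋ = 6 → G.
Square: lon ⌊11.97850/2⌋ = 5; lat ⌊2.10060/1⌋ = 2.
Subsquare: lon ⌊1.97850/0.0833333⌋ = 23 → x; lat ⌊0.10060/0.0416667⌋ = 2 → c.
Extended square: lon ⌊0.06183/0.00833333⌋ = 7; lat ⌊0.01727/0.00416667⌋ = 4.

NG52xc74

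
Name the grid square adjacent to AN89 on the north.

AO80

Latitude square 9; +1 → 10, wraps to 0, carry into field.
Latitude field N = 13; +1 → 14 = O.
The longitude characters are unchanged.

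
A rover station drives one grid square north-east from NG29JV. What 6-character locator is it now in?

NG29kw

Longitude subsquare j = 9; +1 → 10 = k.
Latitude subsquare v = 21; +1 → 22 = w.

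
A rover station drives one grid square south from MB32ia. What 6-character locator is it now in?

MB31ix

Latitude subsquare a = 0; −1 → -1, wraps to 23 = x, carry into square.
Latitude square 2; −1 → 1.
The longitude characters are unchanged.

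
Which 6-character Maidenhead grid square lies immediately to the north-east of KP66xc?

KP76ad

Longitude subsquare x = 23; +1 → 24, wraps to 0 = a, carry into square.
Longitude square 6; +1 → 7.
Latitude subsquare c = 2; +1 → 3 = d.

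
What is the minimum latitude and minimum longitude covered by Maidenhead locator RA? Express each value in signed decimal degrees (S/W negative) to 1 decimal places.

Field R=17, A=0: +17·20° lon, +0·10° lat → SW at lon 160°, lat -90°.
latitude -90.0, longitude 160.0.

-90.0, 160.0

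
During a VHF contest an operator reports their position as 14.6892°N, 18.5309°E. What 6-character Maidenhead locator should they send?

Shift to the Maidenhead origin (180°W, 90°S): lon 198.5309, lat 104.6892.
Field: lon ⌊198.5309/20⌋ = 9 → J; lat ⌊104.6892/10⌋ = 10 → K.
Square: lon ⌊18.5309/2⌋ = 9; lat ⌊4.6892/1⌋ = 4.
Subsquare: lon ⌊0.5309/0.0833333⌋ = 6 → g; lat ⌊0.6892/0.0416667⌋ = 16 → q.

JK94gq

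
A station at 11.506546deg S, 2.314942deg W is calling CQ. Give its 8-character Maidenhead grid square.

Offset from 180°W / 90°S: lon 177.68506°, lat 78.49345°.
Field: 177.68506/20 → 8 → I, 78.49345/10 → 7 → H; chars IH.
Square: 17.68506/2 → 8, 8.49345/1 → 8; chars 88.
Subsquare: 1.68506/0.0833333 → 20 → u, 0.49345/0.0416667 → 11 → l; chars ul.
Extended square: 0.01839/0.00833333 → 2, 0.03512/0.00416667 → 8; chars 28.

IH88ul28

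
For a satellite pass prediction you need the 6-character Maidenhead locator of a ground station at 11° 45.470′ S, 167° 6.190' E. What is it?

Shift to the Maidenhead origin (180°W, 90°S): lon 347.1032, lat 78.2422.
Field: lon ⌊347.1032/20⌋ = 17 → R; lat ⌊78.2422/10⌋ = 7 → H.
Square: lon ⌊7.1032/2⌋ = 3; lat ⌊8.2422/1⌋ = 8.
Subsquare: lon ⌊1.1032/0.0833333⌋ = 13 → n; lat ⌊0.2422/0.0416667⌋ = 5 → f.

RH38nf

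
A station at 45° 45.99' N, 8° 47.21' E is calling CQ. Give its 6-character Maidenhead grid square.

JN45js

Offset from 180°W / 90°S: lon 188.7868°, lat 135.7665°.
Field: 188.7868/20 → 9 → J, 135.7665/10 → 13 → N; chars JN.
Square: 8.7868/2 → 4, 5.7665/1 → 5; chars 45.
Subsquare: 0.7868/0.0833333 → 9 → j, 0.7665/0.0416667 → 18 → s; chars js.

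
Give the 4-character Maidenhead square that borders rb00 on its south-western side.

QA99

Longitude square 0; −1 → -1, wraps to 9, carry into field.
Longitude field R = 17; −1 → 16 = Q.
Latitude square 0; −1 → -1, wraps to 9, carry into field.
Latitude field B = 1; −1 → 0 = A.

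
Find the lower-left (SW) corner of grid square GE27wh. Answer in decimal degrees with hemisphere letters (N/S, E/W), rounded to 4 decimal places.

42.7083° S, 54.1667° W

Field G=6, E=4: +6·20° lon, +4·10° lat → SW at lon -60°, lat -50°.
Square 2, 7: +2·2° lon, +7·1° lat → SW at lon -56°, lat -43°.
Subsquare w=22, h=7: +22·0.0833333° lon, +7·0.0416667° lat → SW at lon -54.1667°, lat -42.7083°.
latitude 42.7083° S, longitude 54.1667° W.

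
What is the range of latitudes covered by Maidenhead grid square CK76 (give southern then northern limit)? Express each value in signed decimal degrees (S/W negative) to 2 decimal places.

16.00, 17.00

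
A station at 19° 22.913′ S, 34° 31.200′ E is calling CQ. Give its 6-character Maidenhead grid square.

Add 180° to longitude and 90° to latitude: 214.5200, 70.6181.
Field: 214.5200/20 → 10 → K, 70.6181/10 → 7 → H; chars KH.
Square: 14.5200/2 → 7, 0.6181/1 → 0; chars 70.
Subsquare: 0.5200/0.0833333 → 6 → g, 0.6181/0.0416667 → 14 → o; chars go.

KH70go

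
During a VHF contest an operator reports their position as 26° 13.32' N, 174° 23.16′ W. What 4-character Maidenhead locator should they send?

AL26

Add 180° to longitude and 90° to latitude: 5.61, 116.22.
Field: 5.61/20 → 0 → A, 116.22/10 → 11 → L; chars AL.
Square: 5.61/2 → 2, 6.22/1 → 6; chars 26.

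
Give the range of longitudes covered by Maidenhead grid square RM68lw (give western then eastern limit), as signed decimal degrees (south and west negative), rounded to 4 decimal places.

172.9167, 173.0000

Field R=17, M=12: +17·20° lon, +12·10° lat → SW at lon 160°, lat 30°.
Square 6, 8: +6·2° lon, +8·1° lat → SW at lon 172°, lat 38°.
Subsquare l=11, w=22: +11·0.0833333° lon, +22·0.0416667° lat → SW at lon 172.917°, lat 38.9167°.
Cell spans 0.0833333° lon × 0.0416667° lat.
west 172.9167, east 173.0000.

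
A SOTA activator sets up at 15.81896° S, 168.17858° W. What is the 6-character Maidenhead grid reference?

AH54ve

Add 180° to longitude and 90° to latitude: 11.8214, 74.1810.
Field: 11.8214/20 → 0 → A, 74.1810/10 → 7 → H; chars AH.
Square: 11.8214/2 → 5, 4.1810/1 → 4; chars 54.
Subsquare: 1.8214/0.0833333 → 21 → v, 0.1810/0.0416667 → 4 → e; chars ve.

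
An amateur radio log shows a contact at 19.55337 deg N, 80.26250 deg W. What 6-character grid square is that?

Shift to the Maidenhead origin (180°W, 90°S): lon 99.7375, lat 109.5534.
Field: lon ⌊99.7375/20⌋ = 4 → E; lat ⌊109.5534/10⌋ = 10 → K.
Square: lon ⌊19.7375/2⌋ = 9; lat ⌊9.5534/1⌋ = 9.
Subsquare: lon ⌊1.7375/0.0833333⌋ = 20 → u; lat ⌊0.5534/0.0416667⌋ = 13 → n.

EK99un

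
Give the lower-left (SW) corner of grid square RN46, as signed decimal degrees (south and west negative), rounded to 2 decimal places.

Field R=17, N=13: +17·20° lon, +13·10° lat → SW at lon 160°, lat 40°.
Square 4, 6: +4·2° lon, +6·1° lat → SW at lon 168°, lat 46°.
latitude 46.00, longitude 168.00.

46.00, 168.00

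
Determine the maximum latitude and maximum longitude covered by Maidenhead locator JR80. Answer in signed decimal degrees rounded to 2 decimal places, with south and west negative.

Field J=9, R=17: +9·20° lon, +17·10° lat → SW at lon 0°, lat 80°.
Square 8, 0: +8·2° lon, +0·1° lat → SW at lon 16°, lat 80°.
Cell spans 2° lon × 1° lat. NE corner is SW corner plus one full cell.
latitude 81.00, longitude 18.00.

81.00, 18.00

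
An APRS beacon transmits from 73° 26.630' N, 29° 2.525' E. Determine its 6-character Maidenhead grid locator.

Shift to the Maidenhead origin (180°W, 90°S): lon 209.0421, lat 163.4438.
Field: lon ⌊209.0421/20⌋ = 10 → K; lat ⌊163.4438/10⌋ = 16 → Q.
Square: lon ⌊9.0421/2⌋ = 4; lat ⌊3.4438/1⌋ = 3.
Subsquare: lon ⌊1.0421/0.0833333⌋ = 12 → m; lat ⌊0.4438/0.0416667⌋ = 10 → k.

KQ43mk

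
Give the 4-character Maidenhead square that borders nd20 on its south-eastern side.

Longitude square 2; +1 → 3.
Latitude square 0; −1 → -1, wraps to 9, carry into field.
Latitude field D = 3; −1 → 2 = C.

NC39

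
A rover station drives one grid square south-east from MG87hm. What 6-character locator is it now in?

MG87il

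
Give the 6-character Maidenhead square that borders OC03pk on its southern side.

Latitude subsquare k = 10; −1 → 9 = j.
The longitude characters are unchanged.

OC03pj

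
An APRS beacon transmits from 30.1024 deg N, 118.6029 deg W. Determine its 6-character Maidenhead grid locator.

DM00qc

Shift to the Maidenhead origin (180°W, 90°S): lon 61.3971, lat 120.1024.
Field: 61.3971/20 → 3 → D, 120.1024/10 → 12 → M; chars DM.
Square: 1.3971/2 → 0, 0.1024/1 → 0; chars 00.
Subsquare: 1.3971/0.0833333 → 16 → q, 0.1024/0.0416667 → 2 → c; chars qc.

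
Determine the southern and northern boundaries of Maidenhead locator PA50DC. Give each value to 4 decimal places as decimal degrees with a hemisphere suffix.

Field P=15, A=0: +15·20° lon, +0·10° lat → SW at lon 120°, lat -90°.
Square 5, 0: +5·2° lon, +0·1° lat → SW at lon 130°, lat -90°.
Subsquare d=3, c=2: +3·0.0833333° lon, +2·0.0416667° lat → SW at lon 130.25°, lat -89.9167°.
Cell spans 0.0833333° lon × 0.0416667° lat.
south 89.9167° S, north 89.8750° S.

89.9167° S, 89.8750° S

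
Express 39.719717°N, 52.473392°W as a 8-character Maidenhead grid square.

GM39sr32

Offset from 180°W / 90°S: lon 127.52661°, lat 129.71972°.
Field: lon ⌊127.52661/20⌋ = 6 → G; lat ⌊129.71972/10⌋ = 12 → M.
Square: lon ⌊7.52661/2⌋ = 3; lat ⌊9.71972/1⌋ = 9.
Subsquare: lon ⌊1.52661/0.0833333⌋ = 18 → s; lat ⌊0.71972/0.0416667⌋ = 17 → r.
Extended square: lon ⌊0.02661/0.00833333⌋ = 3; lat ⌊0.01138/0.00416667⌋ = 2.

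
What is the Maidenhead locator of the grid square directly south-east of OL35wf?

Longitude subsquare w = 22; +1 → 23 = x.
Latitude subsquare f = 5; −1 → 4 = e.

OL35xe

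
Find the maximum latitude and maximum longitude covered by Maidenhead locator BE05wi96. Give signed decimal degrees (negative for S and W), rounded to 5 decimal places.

Field B=1, E=4: +1·20° lon, +4·10° lat → SW at lon -160°, lat -50°.
Square 0, 5: +0·2° lon, +5·1° lat → SW at lon -160°, lat -45°.
Subsquare w=22, i=8: +22·0.0833333° lon, +8·0.0416667° lat → SW at lon -158.167°, lat -44.6667°.
Extended square 9, 6: +9·0.00833333° lon, +6·0.00416667° lat → SW at lon -158.092°, lat -44.6417°.
Cell spans 0.00833333° lon × 0.00416667° lat. NE corner is SW corner plus one full cell.
latitude -44.63750, longitude -158.08333.

-44.63750, -158.08333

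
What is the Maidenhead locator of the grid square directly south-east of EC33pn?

EC33qm

Longitude subsquare p = 15; +1 → 16 = q.
Latitude subsquare n = 13; −1 → 12 = m.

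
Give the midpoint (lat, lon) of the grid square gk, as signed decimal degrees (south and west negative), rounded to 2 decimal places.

15.00, -50.00

Field G=6, K=10: +6·20° lon, +10·10° lat → SW at lon -60°, lat 10°.
Cell spans 20° lon × 10° lat. Centre is SW corner plus half of each.
latitude 15.00, longitude -50.00.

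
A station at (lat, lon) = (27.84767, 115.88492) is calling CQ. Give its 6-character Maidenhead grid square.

OL77wu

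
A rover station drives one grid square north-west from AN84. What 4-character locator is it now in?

AN75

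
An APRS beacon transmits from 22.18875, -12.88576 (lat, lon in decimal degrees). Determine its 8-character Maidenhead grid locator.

Offset from 180°W / 90°S: lon 167.11424°, lat 112.18875°.
Field (20°×10°, letters A–R): 167.11424/20 → 8 → I, 112.18875/10 → 11 → L; chars IL.
Square (2°×1°, digits 0–9): 7.11424/2 → 3, 2.18875/1 → 2; chars 32.
Subsquare (5′×2.5′, letters a–x): 1.11424/0.0833333 → 13 → n, 0.18875/0.0416667 → 4 → e; chars ne.
Extended square (30″×15″, digits 0–9): 0.03091/0.00833333 → 3, 0.02208/0.00416667 → 5; chars 35.

IL32ne35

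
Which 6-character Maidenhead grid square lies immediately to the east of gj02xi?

Longitude subsquare x = 23; +1 → 24, wraps to 0 = a, carry into square.
Longitude square 0; +1 → 1.
The latitude characters are unchanged.

GJ12ai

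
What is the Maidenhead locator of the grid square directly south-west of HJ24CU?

HJ24bt

Longitude subsquare c = 2; −1 → 1 = b.
Latitude subsquare u = 20; −1 → 19 = t.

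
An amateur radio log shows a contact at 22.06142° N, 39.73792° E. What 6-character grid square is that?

Shift to the Maidenhead origin (180°W, 90°S): lon 219.7379, lat 112.0614.
Field (20°×10°, letters A–R): lon ⌊219.7379/20⌋ = 10 → K; lat ⌊112.0614/10⌋ = 11 → L.
Square (2°×1°, digits 0–9): lon ⌊19.7379/2⌋ = 9; lat ⌊2.0614/1⌋ = 2.
Subsquare (5′×2.5′, letters a–x): lon ⌊1.7379/0.0833333⌋ = 20 → u; lat ⌊0.0614/0.0416667⌋ = 1 → b.

KL92ub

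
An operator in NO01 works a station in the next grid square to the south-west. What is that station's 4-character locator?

Longitude square 0; −1 → -1, wraps to 9, carry into field.
Longitude field N = 13; −1 → 12 = M.
Latitude square 1; −1 → 0.

MO90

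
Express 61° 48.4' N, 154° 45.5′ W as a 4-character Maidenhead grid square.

Offset from 180°W / 90°S: lon 25.24°, lat 151.81°.
Field (20°×10°, letters A–R): lon ⌊25.24/20⌋ = 1 → B; lat ⌊151.81/10⌋ = 15 → P.
Square (2°×1°, digits 0–9): lon ⌊5.24/2⌋ = 2; lat ⌊1.81/1⌋ = 1.

BP21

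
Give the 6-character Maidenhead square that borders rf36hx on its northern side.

RF37ha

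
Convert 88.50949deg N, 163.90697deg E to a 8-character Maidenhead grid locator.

Add 180° to longitude and 90° to latitude: 343.90697, 178.50949.
Field: lon ⌊343.90697/20⌋ = 17 → R; lat ⌊178.50949/10⌋ = 17 → R.
Square: lon ⌊3.90697/2⌋ = 1; lat ⌊8.50949/1⌋ = 8.
Subsquare: lon ⌊1.90697/0.0833333⌋ = 22 → w; lat ⌊0.50949/0.0416667⌋ = 12 → m.
Extended square: lon ⌊0.07364/0.00833333⌋ = 8; lat ⌊0.00949/0.00416667⌋ = 2.

RR18wm82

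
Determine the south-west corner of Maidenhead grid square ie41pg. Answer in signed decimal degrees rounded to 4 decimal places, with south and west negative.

Field I=8, E=4: +8·20° lon, +4·10° lat → SW at lon -20°, lat -50°.
Square 4, 1: +4·2° lon, +1·1° lat → SW at lon -12°, lat -49°.
Subsquare p=15, g=6: +15·0.0833333° lon, +6·0.0416667° lat → SW at lon -10.75°, lat -48.75°.
latitude -48.7500, longitude -10.7500.

-48.7500, -10.7500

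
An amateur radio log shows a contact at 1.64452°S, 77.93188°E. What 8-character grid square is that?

MI88xi15

Shift to the Maidenhead origin (180°W, 90°S): lon 257.93188, lat 88.35548.
Field (20°×10°, letters A–R): lon ⌊257.93188/20⌋ = 12 → M; lat ⌊88.35548/10⌋ = 8 → I.
Square (2°×1°, digits 0–9): lon ⌊17.93188/2⌋ = 8; lat ⌊8.35548/1⌋ = 8.
Subsquare (5′×2.5′, letters a–x): lon ⌊1.93188/0.0833333⌋ = 23 → x; lat ⌊0.35548/0.0416667⌋ = 8 → i.
Extended square (30″×15″, digits 0–9): lon ⌊0.01521/0.00833333⌋ = 1; lat ⌊0.02215/0.00416667⌋ = 5.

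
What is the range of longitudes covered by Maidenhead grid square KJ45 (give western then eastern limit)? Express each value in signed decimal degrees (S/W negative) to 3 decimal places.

28.000, 30.000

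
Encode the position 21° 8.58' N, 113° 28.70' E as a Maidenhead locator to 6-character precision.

OL61rd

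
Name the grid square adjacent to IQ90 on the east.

Longitude square 9; +1 → 10, wraps to 0, carry into field.
Longitude field I = 8; +1 → 9 = J.
The latitude characters are unchanged.

JQ00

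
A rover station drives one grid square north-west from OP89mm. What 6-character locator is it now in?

OP89ln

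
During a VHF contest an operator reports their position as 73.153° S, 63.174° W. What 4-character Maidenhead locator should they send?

FB86

Add 180° to longitude and 90° to latitude: 116.83, 16.85.
Field: 116.83/20 → 5 → F, 16.85/10 → 1 → B; chars FB.
Square: 16.83/2 → 8, 6.85/1 → 6; chars 86.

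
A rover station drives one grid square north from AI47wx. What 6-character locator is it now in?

Latitude subsquare x = 23; +1 → 24, wraps to 0 = a, carry into square.
Latitude square 7; +1 → 8.
The longitude characters are unchanged.

AI48wa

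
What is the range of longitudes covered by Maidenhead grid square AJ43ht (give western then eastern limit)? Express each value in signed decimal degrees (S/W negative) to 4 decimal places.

-171.4167, -171.3333

Field A=0, J=9: +0·20° lon, +9·10° lat → SW at lon -180°, lat 0°.
Square 4, 3: +4·2° lon, +3·1° lat → SW at lon -172°, lat 3°.
Subsquare h=7, t=19: +7·0.0833333° lon, +19·0.0416667° lat → SW at lon -171.417°, lat 3.79167°.
Cell spans 0.0833333° lon × 0.0416667° lat.
west -171.4167, east -171.3333.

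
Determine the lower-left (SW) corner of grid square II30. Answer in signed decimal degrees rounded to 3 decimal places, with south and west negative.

-10.000, -14.000

Field I=8, I=8: +8·20° lon, +8·10° lat → SW at lon -20°, lat -10°.
Square 3, 0: +3·2° lon, +0·1° lat → SW at lon -14°, lat -10°.
latitude -10.000, longitude -14.000.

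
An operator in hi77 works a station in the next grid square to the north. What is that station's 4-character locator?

HI78

Latitude square 7; +1 → 8.
The longitude characters are unchanged.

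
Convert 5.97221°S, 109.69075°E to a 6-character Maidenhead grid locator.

OI44ua

Shift to the Maidenhead origin (180°W, 90°S): lon 289.6907, lat 84.0278.
Field (20°×10°, letters A–R): 289.6907/20 → 14 → O, 84.0278/10 → 8 → I; chars OI.
Square (2°×1°, digits 0–9): 9.6907/2 → 4, 4.0278/1 → 4; chars 44.
Subsquare (5′×2.5′, letters a–x): 1.6907/0.0833333 → 20 → u, 0.0278/0.0416667 → 0 → a; chars ua.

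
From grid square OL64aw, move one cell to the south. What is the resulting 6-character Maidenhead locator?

Latitude subsquare w = 22; −1 → 21 = v.
The longitude characters are unchanged.

OL64av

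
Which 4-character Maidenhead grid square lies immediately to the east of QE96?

RE06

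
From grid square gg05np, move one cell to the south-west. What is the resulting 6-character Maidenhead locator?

GG05mo

Longitude subsquare n = 13; −1 → 12 = m.
Latitude subsquare p = 15; −1 → 14 = o.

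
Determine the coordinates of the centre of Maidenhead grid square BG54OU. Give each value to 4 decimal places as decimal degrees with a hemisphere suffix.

25.1458° S, 148.7917° W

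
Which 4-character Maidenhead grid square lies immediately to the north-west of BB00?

AB91

Longitude square 0; −1 → -1, wraps to 9, carry into field.
Longitude field B = 1; −1 → 0 = A.
Latitude square 0; +1 → 1.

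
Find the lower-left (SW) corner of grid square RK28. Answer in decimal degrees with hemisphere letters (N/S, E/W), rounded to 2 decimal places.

18.00° N, 164.00° E

Field R=17, K=10: +17·20° lon, +10·10° lat → SW at lon 160°, lat 10°.
Square 2, 8: +2·2° lon, +8·1° lat → SW at lon 164°, lat 18°.
latitude 18.00° N, longitude 164.00° E.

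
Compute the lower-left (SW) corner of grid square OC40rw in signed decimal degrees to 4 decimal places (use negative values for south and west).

Field O=14, C=2: +14·20° lon, +2·10° lat → SW at lon 100°, lat -70°.
Square 4, 0: +4·2° lon, +0·1° lat → SW at lon 108°, lat -70°.
Subsquare r=17, w=22: +17·0.0833333° lon, +22·0.0416667° lat → SW at lon 109.417°, lat -69.0833°.
latitude -69.0833, longitude 109.4167.

-69.0833, 109.4167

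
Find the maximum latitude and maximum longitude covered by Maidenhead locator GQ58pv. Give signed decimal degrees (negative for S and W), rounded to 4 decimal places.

Field G=6, Q=16: +6·20° lon, +16·10° lat → SW at lon -60°, lat 70°.
Square 5, 8: +5·2° lon, +8·1° lat → SW at lon -50°, lat 78°.
Subsquare p=15, v=21: +15·0.0833333° lon, +21·0.0416667° lat → SW at lon -48.75°, lat 78.875°.
Cell spans 0.0833333° lon × 0.0416667° lat. NE corner is SW corner plus one full cell.
latitude 78.9167, longitude -48.6667.

78.9167, -48.6667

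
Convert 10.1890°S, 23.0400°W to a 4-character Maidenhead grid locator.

Shift to the Maidenhead origin (180°W, 90°S): lon 156.96, lat 79.81.
Field: 156.96/20 → 7 → H, 79.81/10 → 7 → H; chars HH.
Square: 16.96/2 → 8, 9.81/1 → 9; chars 89.

HH89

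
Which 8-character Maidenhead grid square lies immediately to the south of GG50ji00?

GG50jh09

Latitude extended square 0; −1 → -1, wraps to 9, carry into subsquare.
Latitude subsquare i = 8; −1 → 7 = h.
The longitude characters are unchanged.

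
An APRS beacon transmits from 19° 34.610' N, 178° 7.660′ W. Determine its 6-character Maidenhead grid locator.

Shift to the Maidenhead origin (180°W, 90°S): lon 1.8723, lat 109.5768.
Field: lon ⌊1.8723/20⌋ = 0 → A; lat ⌊109.5768/10⌋ = 10 → K.
Square: lon ⌊1.8723/2⌋ = 0; lat ⌊9.5768/1⌋ = 9.
Subsquare: lon ⌊1.8723/0.0833333⌋ = 22 → w; lat ⌊0.5768/0.0416667⌋ = 13 → n.

AK09wn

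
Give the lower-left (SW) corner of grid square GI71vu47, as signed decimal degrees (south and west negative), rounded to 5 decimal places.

Field G=6, I=8: +6·20° lon, +8·10° lat → SW at lon -60°, lat -10°.
Square 7, 1: +7·2° lon, +1·1° lat → SW at lon -46°, lat -9°.
Subsquare v=21, u=20: +21·0.0833333° lon, +20·0.0416667° lat → SW at lon -44.25°, lat -8.16667°.
Extended square 4, 7: +4·0.00833333° lon, +7·0.00416667° lat → SW at lon -44.2167°, lat -8.1375°.
latitude -8.13750, longitude -44.21667.

-8.13750, -44.21667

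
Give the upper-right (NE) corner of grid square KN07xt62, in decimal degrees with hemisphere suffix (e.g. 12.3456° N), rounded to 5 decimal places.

Field K=10, N=13: +10·20° lon, +13·10° lat → SW at lon 20°, lat 40°.
Square 0, 7: +0·2° lon, +7·1° lat → SW at lon 20°, lat 47°.
Subsquare x=23, t=19: +23·0.0833333° lon, +19·0.0416667° lat → SW at lon 21.9167°, lat 47.7917°.
Extended square 6, 2: +6·0.00833333° lon, +2·0.00416667° lat → SW at lon 21.9667°, lat 47.8°.
Cell spans 0.00833333° lon × 0.00416667° lat. NE corner is SW corner plus one full cell.
latitude 47.80417° N, longitude 21.97500° E.

47.80417° N, 21.97500° E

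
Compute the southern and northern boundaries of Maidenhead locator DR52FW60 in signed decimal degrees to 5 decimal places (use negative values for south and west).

Field D=3, R=17: +3·20° lon, +17·10° lat → SW at lon -120°, lat 80°.
Square 5, 2: +5·2° lon, +2·1° lat → SW at lon -110°, lat 82°.
Subsquare f=5, w=22: +5·0.0833333° lon, +22·0.0416667° lat → SW at lon -109.583°, lat 82.9167°.
Extended square 6, 0: +6·0.00833333° lon, +0·0.00416667° lat → SW at lon -109.533°, lat 82.9167°.
Cell spans 0.00833333° lon × 0.00416667° lat.
south 82.91667, north 82.92083.

82.91667, 82.92083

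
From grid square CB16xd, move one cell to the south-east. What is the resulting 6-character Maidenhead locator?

CB26ac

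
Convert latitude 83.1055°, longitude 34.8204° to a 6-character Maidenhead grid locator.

Shift to the Maidenhead origin (180°W, 90°S): lon 214.8204, lat 173.1055.
Field: 214.8204/20 → 10 → K, 173.1055/10 → 17 → R; chars KR.
Square: 14.8204/2 → 7, 3.1055/1 → 3; chars 73.
Subsquare: 0.8204/0.0833333 → 9 → j, 0.1055/0.0416667 → 2 → c; chars jc.

KR73jc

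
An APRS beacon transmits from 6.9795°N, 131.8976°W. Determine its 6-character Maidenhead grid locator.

Shift to the Maidenhead origin (180°W, 90°S): lon 48.1024, lat 96.9795.
Field: 48.1024/20 → 2 → C, 96.9795/10 → 9 → J; chars CJ.
Square: 8.1024/2 → 4, 6.9795/1 → 6; chars 46.
Subsquare: 0.1024/0.0833333 → 1 → b, 0.9795/0.0416667 → 23 → x; chars bx.

CJ46bx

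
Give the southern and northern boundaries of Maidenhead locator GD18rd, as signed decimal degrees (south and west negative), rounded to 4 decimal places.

-51.8750, -51.8333

Field G=6, D=3: +6·20° lon, +3·10° lat → SW at lon -60°, lat -60°.
Square 1, 8: +1·2° lon, +8·1° lat → SW at lon -58°, lat -52°.
Subsquare r=17, d=3: +17·0.0833333° lon, +3·0.0416667° lat → SW at lon -56.5833°, lat -51.875°.
Cell spans 0.0833333° lon × 0.0416667° lat.
south -51.8750, north -51.8333.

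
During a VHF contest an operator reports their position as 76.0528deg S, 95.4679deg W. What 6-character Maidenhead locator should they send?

EB23gw

Shift to the Maidenhead origin (180°W, 90°S): lon 84.5321, lat 13.9472.
Field (20°×10°, letters A–R): lon ⌊84.5321/20⌋ = 4 → E; lat ⌊13.9472/10⌋ = 1 → B.
Square (2°×1°, digits 0–9): lon ⌊4.5321/2⌋ = 2; lat ⌊3.9472/1⌋ = 3.
Subsquare (5′×2.5′, letters a–x): lon ⌊0.5321/0.0833333⌋ = 6 → g; lat ⌊0.9472/0.0416667⌋ = 22 → w.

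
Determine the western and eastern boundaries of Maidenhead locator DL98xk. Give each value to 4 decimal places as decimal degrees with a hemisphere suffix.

Field D=3, L=11: +3·20° lon, +11·10° lat → SW at lon -120°, lat 20°.
Square 9, 8: +9·2° lon, +8·1° lat → SW at lon -102°, lat 28°.
Subsquare x=23, k=10: +23·0.0833333° lon, +10·0.0416667° lat → SW at lon -100.083°, lat 28.4167°.
Cell spans 0.0833333° lon × 0.0416667° lat.
west 100.0833° W, east 100.0000° W.

100.0833° W, 100.0000° W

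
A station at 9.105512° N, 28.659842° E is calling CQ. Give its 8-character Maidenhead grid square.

KJ49hc95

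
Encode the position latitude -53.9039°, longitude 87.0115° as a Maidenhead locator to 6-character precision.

ND36mc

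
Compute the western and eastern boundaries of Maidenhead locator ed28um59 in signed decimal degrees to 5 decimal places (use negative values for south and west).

Field E=4, D=3: +4·20° lon, +3·10° lat → SW at lon -100°, lat -60°.
Square 2, 8: +2·2° lon, +8·1° lat → SW at lon -96°, lat -52°.
Subsquare u=20, m=12: +20·0.0833333° lon, +12·0.0416667° lat → SW at lon -94.3333°, lat -51.5°.
Extended square 5, 9: +5·0.00833333° lon, +9·0.00416667° lat → SW at lon -94.2917°, lat -51.4625°.
Cell spans 0.00833333° lon × 0.00416667° lat.
west -94.29167, east -94.28333.

-94.29167, -94.28333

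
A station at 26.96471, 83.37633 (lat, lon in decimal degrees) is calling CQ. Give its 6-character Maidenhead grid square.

Shift to the Maidenhead origin (180°W, 90°S): lon 263.3763, lat 116.9647.
Field (20°×10°, letters A–R): lon ⌊263.3763/20⌋ = 13 → N; lat ⌊116.9647/10⌋ = 11 → L.
Square (2°×1°, digits 0–9): lon ⌊3.3763/2⌋ = 1; lat ⌊6.9647/1⌋ = 6.
Subsquare (5′×2.5′, letters a–x): lon ⌊1.3763/0.0833333⌋ = 16 → q; lat ⌊0.9647/0.0416667⌋ = 23 → x.

NL16qx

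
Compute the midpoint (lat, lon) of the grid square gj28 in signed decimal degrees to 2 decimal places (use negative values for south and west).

Field G=6, J=9: +6·20° lon, +9·10° lat → SW at lon -60°, lat 0°.
Square 2, 8: +2·2° lon, +8·1° lat → SW at lon -56°, lat 8°.
Cell spans 2° lon × 1° lat. Centre is SW corner plus half of each.
latitude 8.50, longitude -55.00.

8.50, -55.00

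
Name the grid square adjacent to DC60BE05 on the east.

DC60be15

Longitude extended square 0; +1 → 1.
The latitude characters are unchanged.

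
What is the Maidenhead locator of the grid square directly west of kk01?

JK91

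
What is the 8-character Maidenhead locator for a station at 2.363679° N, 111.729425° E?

Offset from 180°W / 90°S: lon 291.72942°, lat 92.36368°.
Field (20°×10°, letters A–R): 291.72942/20 → 14 → O, 92.36368/10 → 9 → J; chars OJ.
Square (2°×1°, digits 0–9): 11.72942/2 → 5, 2.36368/1 → 2; chars 52.
Subsquare (5′×2.5′, letters a–x): 1.72942/0.0833333 → 20 → u, 0.36368/0.0416667 → 8 → i; chars ui.
Extended square (30″×15″, digits 0–9): 0.06276/0.00833333 → 7, 0.03035/0.00416667 → 7; chars 77.

OJ52ui77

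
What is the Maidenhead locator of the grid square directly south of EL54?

EL53

Latitude square 4; −1 → 3.
The longitude characters are unchanged.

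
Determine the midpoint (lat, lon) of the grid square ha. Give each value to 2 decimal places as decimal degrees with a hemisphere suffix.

85.00° S, 30.00° W

Field H=7, A=0: +7·20° lon, +0·10° lat → SW at lon -40°, lat -90°.
Cell spans 20° lon × 10° lat. Centre is SW corner plus half of each.
latitude 85.00° S, longitude 30.00° W.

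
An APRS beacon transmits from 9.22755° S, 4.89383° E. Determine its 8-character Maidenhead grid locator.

Shift to the Maidenhead origin (180°W, 90°S): lon 184.89383, lat 80.77245.
Field: lon ⌊184.89383/20⌋ = 9 → J; lat ⌊80.77245/10⌋ = 8 → I.
Square: lon ⌊4.89383/2⌋ = 2; lat ⌊0.77245/1⌋ = 0.
Subsquare: lon ⌊0.89383/0.0833333⌋ = 10 → k; lat ⌊0.77245/0.0416667⌋ = 18 → s.
Extended square: lon ⌊0.06050/0.00833333⌋ = 7; lat ⌊0.02245/0.00416667⌋ = 5.

JI20ks75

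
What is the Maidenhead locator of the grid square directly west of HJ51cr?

Longitude subsquare c = 2; −1 → 1 = b.
The latitude characters are unchanged.

HJ51br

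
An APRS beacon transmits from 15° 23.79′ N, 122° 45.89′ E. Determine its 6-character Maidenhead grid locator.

Shift to the Maidenhead origin (180°W, 90°S): lon 302.7648, lat 105.3965.
Field: 302.7648/20 → 15 → P, 105.3965/10 → 10 → K; chars PK.
Square: 2.7648/2 → 1, 5.3965/1 → 5; chars 15.
Subsquare: 0.7648/0.0833333 → 9 → j, 0.3965/0.0416667 → 9 → j; chars jj.

PK15jj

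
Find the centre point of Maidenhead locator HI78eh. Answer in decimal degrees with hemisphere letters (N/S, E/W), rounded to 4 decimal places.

1.6875° S, 25.6250° W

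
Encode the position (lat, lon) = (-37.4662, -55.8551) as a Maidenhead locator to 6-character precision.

GF22bm

Add 180° to longitude and 90° to latitude: 124.1449, 52.5338.
Field (20°×10°, letters A–R): 124.1449/20 → 6 → G, 52.5338/10 → 5 → F; chars GF.
Square (2°×1°, digits 0–9): 4.1449/2 → 2, 2.5338/1 → 2; chars 22.
Subsquare (5′×2.5′, letters a–x): 0.1449/0.0833333 → 1 → b, 0.5338/0.0416667 → 12 → m; chars bm.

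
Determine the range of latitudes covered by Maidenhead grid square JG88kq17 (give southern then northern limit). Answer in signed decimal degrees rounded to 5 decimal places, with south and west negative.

-21.30417, -21.30000

Field J=9, G=6: +9·20° lon, +6·10° lat → SW at lon 0°, lat -30°.
Square 8, 8: +8·2° lon, +8·1° lat → SW at lon 16°, lat -22°.
Subsquare k=10, q=16: +10·0.0833333° lon, +16·0.0416667° lat → SW at lon 16.8333°, lat -21.3333°.
Extended square 1, 7: +1·0.00833333° lon, +7·0.00416667° lat → SW at lon 16.8417°, lat -21.3042°.
Cell spans 0.00833333° lon × 0.00416667° lat.
south -21.30417, north -21.30000.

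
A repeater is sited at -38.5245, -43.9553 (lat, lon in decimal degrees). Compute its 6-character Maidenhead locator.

GF81al

Add 180° to longitude and 90° to latitude: 136.0447, 51.4755.
Field: 136.0447/20 → 6 → G, 51.4755/10 → 5 → F; chars GF.
Square: 16.0447/2 → 8, 1.4755/1 → 1; chars 81.
Subsquare: 0.0447/0.0833333 → 0 → a, 0.4755/0.0416667 → 11 → l; chars al.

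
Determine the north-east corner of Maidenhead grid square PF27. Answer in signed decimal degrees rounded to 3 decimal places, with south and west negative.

Field P=15, F=5: +15·20° lon, +5·10° lat → SW at lon 120°, lat -40°.
Square 2, 7: +2·2° lon, +7·1° lat → SW at lon 124°, lat -33°.
Cell spans 2° lon × 1° lat. NE corner is SW corner plus one full cell.
latitude -32.000, longitude 126.000.

-32.000, 126.000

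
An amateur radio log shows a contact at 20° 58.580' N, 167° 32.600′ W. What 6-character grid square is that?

Shift to the Maidenhead origin (180°W, 90°S): lon 12.4567, lat 110.9763.
Field (20°×10°, letters A–R): 12.4567/20 → 0 → A, 110.9763/10 → 11 → L; chars AL.
Square (2°×1°, digits 0–9): 12.4567/2 → 6, 0.9763/1 → 0; chars 60.
Subsquare (5′×2.5′, letters a–x): 0.4567/0.0833333 → 5 → f, 0.9763/0.0416667 → 23 → x; chars fx.

AL60fx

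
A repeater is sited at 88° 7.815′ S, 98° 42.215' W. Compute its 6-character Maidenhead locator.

EA01pu

Shift to the Maidenhead origin (180°W, 90°S): lon 81.2964, lat 1.8697.
Field: lon ⌊81.2964/20⌋ = 4 → E; lat ⌊1.8697/10⌋ = 0 → A.
Square: lon ⌊1.2964/2⌋ = 0; lat ⌊1.8697/1⌋ = 1.
Subsquare: lon ⌊1.2964/0.0833333⌋ = 15 → p; lat ⌊0.8697/0.0416667⌋ = 20 → u.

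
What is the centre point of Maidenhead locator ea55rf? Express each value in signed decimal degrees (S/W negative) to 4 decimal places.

-84.7708, -88.5417

Field E=4, A=0: +4·20° lon, +0·10° lat → SW at lon -100°, lat -90°.
Square 5, 5: +5·2° lon, +5·1° lat → SW at lon -90°, lat -85°.
Subsquare r=17, f=5: +17·0.0833333° lon, +5·0.0416667° lat → SW at lon -88.5833°, lat -84.7917°.
Cell spans 0.0833333° lon × 0.0416667° lat. Centre is SW corner plus half of each.
latitude -84.7708, longitude -88.5417.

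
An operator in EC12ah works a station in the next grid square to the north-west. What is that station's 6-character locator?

Longitude subsquare a = 0; −1 → -1, wraps to 23 = x, carry into square.
Longitude square 1; −1 → 0.
Latitude subsquare h = 7; +1 → 8 = i.

EC02xi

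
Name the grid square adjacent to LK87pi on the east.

LK87qi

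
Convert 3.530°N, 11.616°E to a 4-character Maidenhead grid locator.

Shift to the Maidenhead origin (180°W, 90°S): lon 191.62, lat 93.53.
Field: lon ⌊191.62/20⌋ = 9 → J; lat ⌊93.53/10⌋ = 9 → J.
Square: lon ⌊11.62/2⌋ = 5; lat ⌊3.53/1⌋ = 3.

JJ53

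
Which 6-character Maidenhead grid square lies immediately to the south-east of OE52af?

OE52be

Longitude subsquare a = 0; +1 → 1 = b.
Latitude subsquare f = 5; −1 → 4 = e.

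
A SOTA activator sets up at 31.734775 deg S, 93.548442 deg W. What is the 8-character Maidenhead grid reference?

Offset from 180°W / 90°S: lon 86.45156°, lat 58.26523°.
Field: lon ⌊86.45156/20⌋ = 4 → E; lat ⌊58.26523/10⌋ = 5 → F.
Square: lon ⌊6.45156/2⌋ = 3; lat ⌊8.26523/1⌋ = 8.
Subsquare: lon ⌊0.45156/0.0833333⌋ = 5 → f; lat ⌊0.26523/0.0416667⌋ = 6 → g.
Extended square: lon ⌊0.03489/0.00833333⌋ = 4; lat ⌊0.01523/0.00416667⌋ = 3.

EF38fg43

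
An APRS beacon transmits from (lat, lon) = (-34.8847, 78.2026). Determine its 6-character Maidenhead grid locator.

MF95cc

Shift to the Maidenhead origin (180°W, 90°S): lon 258.2026, lat 55.1153.
Field: 258.2026/20 → 12 → M, 55.1153/10 → 5 → F; chars MF.
Square: 18.2026/2 → 9, 5.1153/1 → 5; chars 95.
Subsquare: 0.2026/0.0833333 → 2 → c, 0.1153/0.0416667 → 2 → c; chars cc.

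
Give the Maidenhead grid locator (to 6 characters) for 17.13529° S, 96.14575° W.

Offset from 180°W / 90°S: lon 83.8542°, lat 72.8647°.
Field: lon ⌊83.8542/20⌋ = 4 → E; lat ⌊72.8647/10⌋ = 7 → H.
Square: lon ⌊3.8542/2⌋ = 1; lat ⌊2.8647/1⌋ = 2.
Subsquare: lon ⌊1.8542/0.0833333⌋ = 22 → w; lat ⌊0.8647/0.0416667⌋ = 20 → u.

EH12wu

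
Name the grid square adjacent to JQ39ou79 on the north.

Latitude extended square 9; +1 → 10, wraps to 0, carry into subsquare.
Latitude subsquare u = 20; +1 → 21 = v.
The longitude characters are unchanged.

JQ39ov70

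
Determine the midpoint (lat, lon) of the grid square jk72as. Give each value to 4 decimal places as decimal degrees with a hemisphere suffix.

Field J=9, K=10: +9·20° lon, +10·10° lat → SW at lon 0°, lat 10°.
Square 7, 2: +7·2° lon, +2·1° lat → SW at lon 14°, lat 12°.
Subsquare a=0, s=18: +0·0.0833333° lon, +18·0.0416667° lat → SW at lon 14°, lat 12.75°.
Cell spans 0.0833333° lon × 0.0416667° lat. Centre is SW corner plus half of each.
latitude 12.7708° N, longitude 14.0417° E.

12.7708° N, 14.0417° E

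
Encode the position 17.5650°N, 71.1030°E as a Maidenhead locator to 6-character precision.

MK57nn

Shift to the Maidenhead origin (180°W, 90°S): lon 251.1030, lat 107.5650.
Field (20°×10°, letters A–R): 251.1030/20 → 12 → M, 107.5650/10 → 10 → K; chars MK.
Square (2°×1°, digits 0–9): 11.1030/2 → 5, 7.5650/1 → 7; chars 57.
Subsquare (5′×2.5′, letters a–x): 1.1030/0.0833333 → 13 → n, 0.5650/0.0416667 → 13 → n; chars nn.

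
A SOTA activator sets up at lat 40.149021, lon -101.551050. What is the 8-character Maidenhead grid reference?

DN90fd35

Offset from 180°W / 90°S: lon 78.44895°, lat 130.14902°.
Field (20°×10°, letters A–R): 78.44895/20 → 3 → D, 130.14902/10 → 13 → N; chars DN.
Square (2°×1°, digits 0–9): 18.44895/2 → 9, 0.14902/1 → 0; chars 90.
Subsquare (5′×2.5′, letters a–x): 0.44895/0.0833333 → 5 → f, 0.14902/0.0416667 → 3 → d; chars fd.
Extended square (30″×15″, digits 0–9): 0.03228/0.00833333 → 3, 0.02402/0.00416667 → 5; chars 35.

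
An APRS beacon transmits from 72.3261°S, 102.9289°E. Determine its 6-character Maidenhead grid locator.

Shift to the Maidenhead origin (180°W, 90°S): lon 282.9289, lat 17.6739.
Field: lon ⌊282.9289/20⌋ = 14 → O; lat ⌊17.6739/10⌋ = 1 → B.
Square: lon ⌊2.9289/2⌋ = 1; lat ⌊7.6739/1⌋ = 7.
Subsquare: lon ⌊0.9289/0.0833333⌋ = 11 → l; lat ⌊0.6739/0.0416667⌋ = 16 → q.

OB17lq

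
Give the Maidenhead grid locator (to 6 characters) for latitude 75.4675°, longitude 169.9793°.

RQ45xl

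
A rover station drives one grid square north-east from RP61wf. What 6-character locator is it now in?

RP61xg

Longitude subsquare w = 22; +1 → 23 = x.
Latitude subsquare f = 5; +1 → 6 = g.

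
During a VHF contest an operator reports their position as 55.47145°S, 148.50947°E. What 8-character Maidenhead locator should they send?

Add 180° to longitude and 90° to latitude: 328.50947, 34.52855.
Field: 328.50947/20 → 16 → Q, 34.52855/10 → 3 → D; chars QD.
Square: 8.50947/2 → 4, 4.52855/1 → 4; chars 44.
Subsquare: 0.50947/0.0833333 → 6 → g, 0.52855/0.0416667 → 12 → m; chars gm.
Extended square: 0.00947/0.00833333 → 1, 0.02855/0.00416667 → 6; chars 16.

QD44gm16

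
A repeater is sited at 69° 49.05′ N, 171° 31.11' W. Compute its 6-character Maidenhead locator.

Shift to the Maidenhead origin (180°W, 90°S): lon 8.4815, lat 159.8175.
Field (20°×10°, letters A–R): 8.4815/20 → 0 → A, 159.8175/10 → 15 → P; chars AP.
Square (2°×1°, digits 0–9): 8.4815/2 → 4, 9.8175/1 → 9; chars 49.
Subsquare (5′×2.5′, letters a–x): 0.4815/0.0833333 → 5 → f, 0.8175/0.0416667 → 19 → t; chars ft.

AP49ft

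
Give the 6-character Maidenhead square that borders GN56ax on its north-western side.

Longitude subsquare a = 0; −1 → -1, wraps to 23 = x, carry into square.
Longitude square 5; −1 → 4.
Latitude subsquare x = 23; +1 → 24, wraps to 0 = a, carry into square.
Latitude square 6; +1 → 7.

GN47xa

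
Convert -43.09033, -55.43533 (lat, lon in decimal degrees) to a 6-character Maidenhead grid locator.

GE26gv

Shift to the Maidenhead origin (180°W, 90°S): lon 124.5647, lat 46.9097.
Field: lon ⌊124.5647/20⌋ = 6 → G; lat ⌊46.9097/10⌋ = 4 → E.
Square: lon ⌊4.5647/2⌋ = 2; lat ⌊6.9097/1⌋ = 6.
Subsquare: lon ⌊0.5647/0.0833333⌋ = 6 → g; lat ⌊0.9097/0.0416667⌋ = 21 → v.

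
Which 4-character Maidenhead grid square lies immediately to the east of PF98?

QF08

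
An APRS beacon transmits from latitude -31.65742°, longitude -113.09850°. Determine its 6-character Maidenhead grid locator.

DF38ki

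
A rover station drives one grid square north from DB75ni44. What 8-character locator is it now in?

DB75ni45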